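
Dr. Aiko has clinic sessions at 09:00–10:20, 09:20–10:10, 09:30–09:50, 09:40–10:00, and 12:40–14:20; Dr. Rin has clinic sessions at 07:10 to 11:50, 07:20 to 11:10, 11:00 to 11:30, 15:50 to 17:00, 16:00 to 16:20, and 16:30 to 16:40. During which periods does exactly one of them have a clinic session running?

07:10-09:00, 10:20-11:50, 12:40-14:20, 15:50-17:00

Merge the first list: 09:00-10:20, 12:40-14:20.
Merge the second list: 07:10-11:50, 15:50-17:00.
A \ B = 12:40-14:20.
B \ A = 07:10-09:00, 10:20-11:50, 15:50-17:00.
Union of the two gives the symmetric difference.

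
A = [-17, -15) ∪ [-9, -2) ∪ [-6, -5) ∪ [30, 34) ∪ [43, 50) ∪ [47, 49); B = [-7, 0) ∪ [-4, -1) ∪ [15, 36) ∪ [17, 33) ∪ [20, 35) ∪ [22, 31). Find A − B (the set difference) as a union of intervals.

[-17, -15) ∪ [-9, -7) ∪ [43, 50)

A, merged: [-17, -15), [-9, -2), [30, 34), [43, 50).
B, merged: [-7, 0), [15, 36).
[-17, -15): no B overlap → unchanged.
[-9, -2) minus B → [-9, -7).
[30, 34): fully covered by B → removed.
[43, 50): no B overlap → unchanged.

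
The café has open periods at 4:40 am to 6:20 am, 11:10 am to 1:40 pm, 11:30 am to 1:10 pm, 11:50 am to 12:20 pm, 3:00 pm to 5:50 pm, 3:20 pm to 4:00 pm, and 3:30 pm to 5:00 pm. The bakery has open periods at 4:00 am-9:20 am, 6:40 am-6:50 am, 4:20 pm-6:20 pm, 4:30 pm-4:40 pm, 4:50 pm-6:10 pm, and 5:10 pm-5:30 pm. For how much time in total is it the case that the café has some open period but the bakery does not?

First set merges to 4:40 am–6:20 am, 11:10 am–1:40 pm, 3:00 pm–5:50 pm.
Second set merges to 4:00 am–9:20 am, 4:20 pm–6:20 pm.
A \ B = 11:10 am–1:40 pm, 3:00 pm–4:20 pm.
Total: 2 h 30 min + 1 h 20 min = 3 h 50 min.

3 h 50 min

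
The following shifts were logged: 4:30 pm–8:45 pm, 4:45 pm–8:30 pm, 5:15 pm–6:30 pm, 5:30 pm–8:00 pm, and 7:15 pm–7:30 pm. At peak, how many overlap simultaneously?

4

Sweep endpoints in order; track running count of active intervals.
Peak of 4 reached at 5:30 pm.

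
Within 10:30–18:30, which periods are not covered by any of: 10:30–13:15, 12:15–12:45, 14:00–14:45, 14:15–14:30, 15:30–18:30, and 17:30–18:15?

13:15-14:00, 14:45-15:30

The merged coverage is 10:30-13:15, 14:00-14:45, 15:30-18:30.
Uncovered inside 10:30-18:30: 13:15-14:00, 14:45-15:30.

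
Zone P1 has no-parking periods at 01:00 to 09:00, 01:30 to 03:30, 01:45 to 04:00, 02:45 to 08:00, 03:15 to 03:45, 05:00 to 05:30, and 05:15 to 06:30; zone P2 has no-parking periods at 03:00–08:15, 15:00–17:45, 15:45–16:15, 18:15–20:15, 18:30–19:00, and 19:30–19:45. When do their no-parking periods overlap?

Merge the first list: 01:00–09:00.
Merge the second list: 03:00–08:15, 15:00–17:45, 18:15–20:15.
01:00–09:00 ∩ B → 03:00–08:15.

03:00–08:15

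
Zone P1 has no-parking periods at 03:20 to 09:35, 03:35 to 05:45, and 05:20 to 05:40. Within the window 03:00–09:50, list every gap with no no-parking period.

Covered (merged): 03:20-09:35.
Uncovered inside 03:00-09:50: 03:00-03:20, 09:35-09:50.

03:00-03:20, 09:35-09:50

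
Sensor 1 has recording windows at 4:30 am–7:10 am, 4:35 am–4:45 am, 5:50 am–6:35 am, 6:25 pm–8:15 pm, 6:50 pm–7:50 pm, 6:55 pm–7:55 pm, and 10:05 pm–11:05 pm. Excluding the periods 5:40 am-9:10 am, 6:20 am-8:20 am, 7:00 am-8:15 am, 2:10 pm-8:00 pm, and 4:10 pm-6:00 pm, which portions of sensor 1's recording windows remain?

4:30 am–5:40 am, 8:00 pm–8:15 pm, 10:05 pm–11:05 pm

Merge the first list: 4:30 am–7:10 am, 6:25 pm–8:15 pm, 10:05 pm–11:05 pm.
Merge the second list: 5:40 am–9:10 am, 2:10 pm–8:00 pm.
4:30 am–7:10 am minus B → 4:30 am–5:40 am.
6:25 pm–8:15 pm minus B → 8:00 pm–8:15 pm.
10:05 pm–11:05 pm: no B overlap → unchanged.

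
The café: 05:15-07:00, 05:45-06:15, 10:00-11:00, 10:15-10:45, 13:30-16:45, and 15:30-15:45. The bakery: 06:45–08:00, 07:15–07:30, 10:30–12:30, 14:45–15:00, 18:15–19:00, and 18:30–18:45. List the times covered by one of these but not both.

05:15-06:45, 07:00-08:00, 10:00-10:30, 11:00-12:30, 13:30-14:45, 15:00-16:45, 18:15-19:00

A, merged: 05:15-07:00, 10:00-11:00, 13:30-16:45.
B, merged: 06:45-08:00, 10:30-12:30, 14:45-15:00, 18:15-19:00.
A but not B: 05:15-06:45, 10:00-10:30, 13:30-14:45, 15:00-16:45.
B but not A: 07:00-08:00, 11:00-12:30, 18:15-19:00.
Combining gives A △ B.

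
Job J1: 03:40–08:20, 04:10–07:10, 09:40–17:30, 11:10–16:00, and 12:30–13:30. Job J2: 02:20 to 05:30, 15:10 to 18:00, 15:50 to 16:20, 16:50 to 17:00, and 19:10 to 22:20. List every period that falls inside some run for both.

03:40-05:30, 15:10-17:30

Merge the first list: 03:40-08:20, 09:40-17:30.
Merge the second list: 02:20-05:30, 15:10-18:00, 19:10-22:20.
03:40-08:20 overlaps B on 03:40-05:30.
09:40-17:30 overlaps B on 15:10-17:30.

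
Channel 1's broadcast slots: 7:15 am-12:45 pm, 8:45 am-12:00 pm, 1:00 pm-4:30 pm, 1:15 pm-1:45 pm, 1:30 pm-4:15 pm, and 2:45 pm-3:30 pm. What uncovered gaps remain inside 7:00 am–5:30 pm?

7:00 am-7:15 am, 12:45 pm-1:00 pm, 4:30 pm-5:30 pm

After merging, the occupied span is 7:15 am-12:45 pm, 1:00 pm-4:30 pm.
Uncovered inside 7:00 am-5:30 pm: 7:00 am-7:15 am, 12:45 pm-1:00 pm, 4:30 pm-5:30 pm.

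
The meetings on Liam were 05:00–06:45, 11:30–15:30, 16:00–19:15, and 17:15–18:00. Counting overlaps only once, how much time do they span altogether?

Merged: 05:00–06:45, 11:30–15:30, 16:00–19:15.
Lengths: 1 h 45 min + 4 h + 3 h 15 min = 9 h.

9 h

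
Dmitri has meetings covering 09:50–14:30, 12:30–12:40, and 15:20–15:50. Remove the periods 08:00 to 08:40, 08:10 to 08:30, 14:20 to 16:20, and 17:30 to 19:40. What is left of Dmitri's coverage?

09:50-14:20

Merge the first list: 09:50-14:30, 15:20-15:50.
Merge the second list: 08:00-08:40, 14:20-16:20, 17:30-19:40.
09:50-14:30 minus B → 09:50-14:20.
15:20-15:50: fully covered by B → removed.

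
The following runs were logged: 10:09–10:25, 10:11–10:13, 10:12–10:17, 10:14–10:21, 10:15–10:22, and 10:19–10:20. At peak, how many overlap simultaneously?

4

Sweep endpoints in order; track running count of active intervals.
Peak of 4 reached at 10:15.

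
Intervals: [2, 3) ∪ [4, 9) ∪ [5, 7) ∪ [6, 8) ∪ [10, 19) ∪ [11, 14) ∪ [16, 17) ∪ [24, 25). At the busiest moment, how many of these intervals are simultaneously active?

Sweep endpoints in order; track running count of active intervals.
Peak of 3 reached at 6.

3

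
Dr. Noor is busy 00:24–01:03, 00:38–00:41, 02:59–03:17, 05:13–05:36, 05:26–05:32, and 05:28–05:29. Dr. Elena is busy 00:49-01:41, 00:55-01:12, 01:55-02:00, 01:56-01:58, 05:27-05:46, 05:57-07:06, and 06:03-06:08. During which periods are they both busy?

First set merges to 00:24–01:03, 02:59–03:17, 05:13–05:36.
Second set merges to 00:49–01:41, 01:55–02:00, 05:27–05:46, 05:57–07:06.
00:24–01:03 overlaps B on 00:49–01:03.
02:59–03:17 falls entirely outside B.
05:13–05:36 overlaps B on 05:27–05:36.

00:49–01:03, 05:27–05:36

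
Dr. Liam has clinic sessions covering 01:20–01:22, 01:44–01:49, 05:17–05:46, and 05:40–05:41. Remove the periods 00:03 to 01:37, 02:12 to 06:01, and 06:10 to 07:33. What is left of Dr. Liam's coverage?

A, merged: 01:20-01:22, 01:44-01:49, 05:17-05:46.
01:20-01:22: entirely removed.
01:44-01:49: nothing removed.
05:17-05:46: entirely removed.

01:44-01:49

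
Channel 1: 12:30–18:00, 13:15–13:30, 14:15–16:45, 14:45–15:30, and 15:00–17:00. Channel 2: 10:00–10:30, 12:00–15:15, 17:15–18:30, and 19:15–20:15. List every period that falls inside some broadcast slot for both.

Merge the first list: 12:30–18:00.
12:30–18:00 meets the second set on 12:30–15:15, 17:15–18:00.

12:30–15:15, 17:15–18:00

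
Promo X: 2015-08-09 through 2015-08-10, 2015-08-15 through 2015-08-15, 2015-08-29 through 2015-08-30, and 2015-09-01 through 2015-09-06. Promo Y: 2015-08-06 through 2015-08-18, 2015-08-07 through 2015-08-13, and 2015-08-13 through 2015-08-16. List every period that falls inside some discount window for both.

Second set merges to 2015-08-06 through 2015-08-18.
2015-08-09 through 2015-08-10 meets the second set on 2015-08-09 through 2015-08-10.
2015-08-15 through 2015-08-15 meets the second set on 2015-08-15 through 2015-08-15.
2015-08-29 through 2015-08-30: no overlap with the second set.
2015-09-01 through 2015-09-06: no overlap with the second set.

2015-08-09 through 2015-08-10, 2015-08-15 through 2015-08-15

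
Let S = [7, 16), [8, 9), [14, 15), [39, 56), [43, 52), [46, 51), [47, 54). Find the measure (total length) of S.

26

Merged: [7, 16), [39, 56).
Lengths: 9 + 17 = 26.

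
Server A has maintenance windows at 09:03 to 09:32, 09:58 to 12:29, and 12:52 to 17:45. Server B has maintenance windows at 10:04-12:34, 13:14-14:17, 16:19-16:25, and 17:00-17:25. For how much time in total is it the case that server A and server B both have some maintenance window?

A ∩ B = 10:04–12:29, 13:14–14:17, 16:19–16:25, 17:00–17:25.
Total: 2 h 25 min + 1 h 3 min + 6 min + 25 min = 3 h 59 min.

3 h 59 min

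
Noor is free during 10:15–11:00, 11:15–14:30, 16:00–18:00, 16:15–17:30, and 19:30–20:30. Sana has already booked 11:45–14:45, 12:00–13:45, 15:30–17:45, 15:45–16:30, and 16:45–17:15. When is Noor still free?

10:15–11:00, 11:15–11:45, 17:45–18:00, 19:30–20:30

A, merged: 10:15–11:00, 11:15–14:30, 16:00–18:00, 19:30–20:30.
B, merged: 11:45–14:45, 15:30–17:45.
10:15–11:00: nothing removed.
11:15–14:30 \ B = 11:15–11:45.
16:00–18:00 \ B = 17:45–18:00.
19:30–20:30: nothing removed.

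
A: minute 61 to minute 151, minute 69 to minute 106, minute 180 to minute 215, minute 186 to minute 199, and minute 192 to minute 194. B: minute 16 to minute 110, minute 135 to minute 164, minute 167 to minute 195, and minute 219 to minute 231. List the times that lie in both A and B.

Merge the first list: minute 61 to minute 151, minute 180 to minute 215.
minute 61 to minute 151 meets the second set on minute 61 to minute 110, minute 135 to minute 151.
minute 180 to minute 215 meets the second set on minute 180 to minute 195.

minute 61 to minute 110, minute 135 to minute 151, minute 180 to minute 195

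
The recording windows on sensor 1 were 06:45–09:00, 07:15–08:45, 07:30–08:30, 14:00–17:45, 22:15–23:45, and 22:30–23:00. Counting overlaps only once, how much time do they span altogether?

7 h 30 min

Merged: 06:45–09:00, 14:00–17:45, 22:15–23:45.
Lengths: 2 h 15 min + 3 h 45 min + 1 h 30 min = 7 h 30 min.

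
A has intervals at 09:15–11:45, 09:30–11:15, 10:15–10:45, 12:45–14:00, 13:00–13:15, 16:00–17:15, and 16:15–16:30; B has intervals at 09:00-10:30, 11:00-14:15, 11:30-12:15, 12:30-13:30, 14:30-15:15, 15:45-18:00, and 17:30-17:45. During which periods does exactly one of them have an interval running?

09:00-09:15, 10:30-11:00, 11:45-12:45, 14:00-14:15, 14:30-15:15, 15:45-16:00, 17:15-18:00

Merge the first list: 09:15-11:45, 12:45-14:00, 16:00-17:15.
Merge the second list: 09:00-10:30, 11:00-14:15, 14:30-15:15, 15:45-18:00.
A but not B: 10:30-11:00.
B but not A: 09:00-09:15, 11:45-12:45, 14:00-14:15, 14:30-15:15, 15:45-16:00, 17:15-18:00.
Combining gives A △ B.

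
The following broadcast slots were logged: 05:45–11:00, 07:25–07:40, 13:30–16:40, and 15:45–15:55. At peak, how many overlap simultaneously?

2

Walk the sorted start/end points keeping a running depth.
The depth first hits 2 at 07:25.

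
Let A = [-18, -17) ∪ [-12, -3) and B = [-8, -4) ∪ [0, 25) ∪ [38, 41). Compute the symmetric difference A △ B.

A but not B: [-18, -17), [-12, -8), [-4, -3).
B but not A: [0, 25), [38, 41).
Combining gives A △ B.

[-18, -17) ∪ [-12, -8) ∪ [-4, -3) ∪ [0, 25) ∪ [38, 41)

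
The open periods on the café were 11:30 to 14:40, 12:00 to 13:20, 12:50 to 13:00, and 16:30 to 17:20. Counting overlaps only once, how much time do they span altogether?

4 h

Merged: 11:30-14:40, 16:30-17:20.
Lengths: 3 h 10 min + 50 min = 4 h.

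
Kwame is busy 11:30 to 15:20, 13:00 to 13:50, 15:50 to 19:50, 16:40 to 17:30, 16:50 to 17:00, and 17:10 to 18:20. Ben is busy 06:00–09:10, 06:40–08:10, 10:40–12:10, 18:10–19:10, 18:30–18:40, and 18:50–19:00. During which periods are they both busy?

First set merges to 11:30-15:20, 15:50-19:50.
Second set merges to 06:00-09:10, 10:40-12:10, 18:10-19:10.
11:30-15:20 overlaps B on 11:30-12:10.
15:50-19:50 overlaps B on 18:10-19:10.

11:30-12:10, 18:10-19:10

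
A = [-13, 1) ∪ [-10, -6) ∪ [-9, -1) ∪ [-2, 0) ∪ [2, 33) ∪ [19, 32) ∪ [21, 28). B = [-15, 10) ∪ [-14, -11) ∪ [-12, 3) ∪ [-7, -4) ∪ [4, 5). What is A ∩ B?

[-13, 1) ∪ [2, 10)

Merge the first list: [-13, 1), [2, 33).
Merge the second list: [-15, 10).
[-13, 1) ∩ B → [-13, 1).
[2, 33) ∩ B → [2, 10).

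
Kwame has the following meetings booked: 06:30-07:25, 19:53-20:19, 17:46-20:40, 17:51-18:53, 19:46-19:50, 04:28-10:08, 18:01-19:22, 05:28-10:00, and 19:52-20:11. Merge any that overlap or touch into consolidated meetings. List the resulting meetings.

Sort by start: 04:28-10:08, 05:28-10:00, 06:30-07:25, 17:46-20:40, 17:51-18:53, 18:01-19:22, 19:46-19:50, 19:52-20:11, 19:53-20:19.
05:28-10:00 overlaps/touches 04:28-10:08 → extend to 04:28-10:08.
06:30-07:25 overlaps/touches 04:28-10:08 → extend to 04:28-10:08.
17:46-20:40 is disjoint → start new block.
17:51-18:53 overlaps/touches 17:46-20:40 → extend to 17:46-20:40.
18:01-19:22 overlaps/touches 17:46-20:40 → extend to 17:46-20:40.
19:46-19:50 overlaps/touches 17:46-20:40 → extend to 17:46-20:40.
19:52-20:11 overlaps/touches 17:46-20:40 → extend to 17:46-20:40.
19:53-20:19 overlaps/touches 17:46-20:40 → extend to 17:46-20:40.

04:28-10:08, 17:46-20:40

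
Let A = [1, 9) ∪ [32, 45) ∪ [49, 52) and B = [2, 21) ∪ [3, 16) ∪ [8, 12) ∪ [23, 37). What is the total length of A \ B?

Second set merges to [2, 21), [23, 37).
A \ B = [1, 2), [37, 45), [49, 52).
Total: 1 + 8 + 3 = 12.

12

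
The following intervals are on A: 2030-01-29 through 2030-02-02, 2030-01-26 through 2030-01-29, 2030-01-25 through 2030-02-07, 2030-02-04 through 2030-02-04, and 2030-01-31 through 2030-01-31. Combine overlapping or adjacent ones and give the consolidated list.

Sort by start: 2030-01-25 through 2030-02-07, 2030-01-26 through 2030-01-29, 2030-01-29 through 2030-02-02, 2030-01-31 through 2030-01-31, 2030-02-04 through 2030-02-04.
2030-01-26 through 2030-01-29 overlaps/touches 2030-01-25 through 2030-02-07 → extend to 2030-01-25 through 2030-02-07.
2030-01-29 through 2030-02-02 overlaps/touches 2030-01-25 through 2030-02-07 → extend to 2030-01-25 through 2030-02-07.
2030-01-31 through 2030-01-31 overlaps/touches 2030-01-25 through 2030-02-07 → extend to 2030-01-25 through 2030-02-07.
2030-02-04 through 2030-02-04 overlaps/touches 2030-01-25 through 2030-02-07 → extend to 2030-01-25 through 2030-02-07.

2030-01-25 through 2030-02-07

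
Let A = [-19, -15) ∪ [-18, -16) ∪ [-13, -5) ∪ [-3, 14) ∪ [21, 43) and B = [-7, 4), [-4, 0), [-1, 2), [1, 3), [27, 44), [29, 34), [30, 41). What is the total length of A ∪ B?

54

First set merges to [-19, -15), [-13, -5), [-3, 14), [21, 43).
Second set merges to [-7, 4), [27, 44).
A ∪ B = [-19, -15), [-13, 14), [21, 44).
Total: 4 + 27 + 23 = 54.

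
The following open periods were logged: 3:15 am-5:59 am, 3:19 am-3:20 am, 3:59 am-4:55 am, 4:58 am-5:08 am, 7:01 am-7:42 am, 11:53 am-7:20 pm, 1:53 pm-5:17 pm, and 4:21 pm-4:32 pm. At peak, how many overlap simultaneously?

Walk the sorted start/end points keeping a running depth.
The depth first hits 3 at 4:21 pm.

3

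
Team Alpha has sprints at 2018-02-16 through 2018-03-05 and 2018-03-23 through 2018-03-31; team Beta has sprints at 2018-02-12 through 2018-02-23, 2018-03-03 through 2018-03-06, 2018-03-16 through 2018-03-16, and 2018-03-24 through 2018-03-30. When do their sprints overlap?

2018-02-16 through 2018-03-05 meets the second set on 2018-02-16 through 2018-02-23, 2018-03-03 through 2018-03-05.
2018-03-23 through 2018-03-31 meets the second set on 2018-03-24 through 2018-03-30.

2018-02-16 through 2018-02-23, 2018-03-03 through 2018-03-05, 2018-03-24 through 2018-03-30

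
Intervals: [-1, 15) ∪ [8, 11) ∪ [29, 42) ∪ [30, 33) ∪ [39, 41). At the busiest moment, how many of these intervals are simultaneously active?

At 8, 2 of the intervals are simultaneously active.
No point has more.

2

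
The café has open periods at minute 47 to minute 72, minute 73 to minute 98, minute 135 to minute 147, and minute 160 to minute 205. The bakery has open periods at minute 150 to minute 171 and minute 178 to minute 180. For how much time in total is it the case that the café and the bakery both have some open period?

13 minutes

A ∩ B = minute 160 to minute 171, minute 178 to minute 180.
Total: 11 minutes + 2 minutes = 13 minutes.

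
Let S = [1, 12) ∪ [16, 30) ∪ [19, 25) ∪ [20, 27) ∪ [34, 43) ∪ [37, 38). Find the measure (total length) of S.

34

Merged: [1, 12), [16, 30), [34, 43).
Lengths: 11 + 14 + 9 = 34.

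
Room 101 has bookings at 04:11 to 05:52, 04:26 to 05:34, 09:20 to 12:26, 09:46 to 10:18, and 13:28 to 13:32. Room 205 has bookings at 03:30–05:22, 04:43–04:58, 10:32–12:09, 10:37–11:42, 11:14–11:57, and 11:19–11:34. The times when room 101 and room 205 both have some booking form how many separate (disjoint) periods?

A, merged: 04:11-05:52, 09:20-12:26, 13:28-13:32.
B, merged: 03:30-05:22, 10:32-12:09.
A ∩ B = 04:11-05:22, 10:32-12:09.
That is 2 disjoint pieces.

2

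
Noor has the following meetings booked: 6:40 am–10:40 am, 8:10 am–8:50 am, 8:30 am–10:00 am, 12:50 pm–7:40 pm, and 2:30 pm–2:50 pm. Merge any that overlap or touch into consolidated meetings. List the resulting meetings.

8:10 am-8:50 am overlaps/touches 6:40 am-10:40 am → extend to 6:40 am-10:40 am.
8:30 am-10:00 am overlaps/touches 6:40 am-10:40 am → extend to 6:40 am-10:40 am.
12:50 pm-7:40 pm is disjoint → start new block.
2:30 pm-2:50 pm overlaps/touches 12:50 pm-7:40 pm → extend to 12:50 pm-7:40 pm.

6:40 am-10:40 am, 12:50 pm-7:40 pm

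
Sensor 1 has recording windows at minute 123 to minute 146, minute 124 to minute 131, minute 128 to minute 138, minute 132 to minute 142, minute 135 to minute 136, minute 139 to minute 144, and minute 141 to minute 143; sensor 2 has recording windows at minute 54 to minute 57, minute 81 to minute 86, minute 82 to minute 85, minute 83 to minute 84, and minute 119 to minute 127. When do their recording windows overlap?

A, merged: minute 123 to minute 146.
B, merged: minute 54 to minute 57, minute 81 to minute 86, minute 119 to minute 127.
minute 123 to minute 146 ∩ B → minute 123 to minute 127.

minute 123 to minute 127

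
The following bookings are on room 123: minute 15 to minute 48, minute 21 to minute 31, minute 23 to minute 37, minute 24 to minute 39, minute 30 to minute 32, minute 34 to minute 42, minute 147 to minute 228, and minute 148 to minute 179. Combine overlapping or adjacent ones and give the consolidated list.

minute 21 to minute 31 overlaps/touches minute 15 to minute 48 → extend to minute 15 to minute 48.
minute 23 to minute 37 overlaps/touches minute 15 to minute 48 → extend to minute 15 to minute 48.
minute 24 to minute 39 overlaps/touches minute 15 to minute 48 → extend to minute 15 to minute 48.
minute 30 to minute 32 overlaps/touches minute 15 to minute 48 → extend to minute 15 to minute 48.
minute 34 to minute 42 overlaps/touches minute 15 to minute 48 → extend to minute 15 to minute 48.
minute 147 to minute 228 is disjoint → start new block.
minute 148 to minute 179 overlaps/touches minute 147 to minute 228 → extend to minute 147 to minute 228.

minute 15 to minute 48, minute 147 to minute 228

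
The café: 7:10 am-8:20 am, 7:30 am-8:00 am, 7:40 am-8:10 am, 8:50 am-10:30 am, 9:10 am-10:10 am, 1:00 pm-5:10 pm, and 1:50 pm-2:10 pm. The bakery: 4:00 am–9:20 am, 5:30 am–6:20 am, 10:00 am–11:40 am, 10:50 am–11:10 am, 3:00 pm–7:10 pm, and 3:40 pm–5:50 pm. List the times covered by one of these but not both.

4:00 am–7:10 am, 8:20 am–8:50 am, 9:20 am–10:00 am, 10:30 am–11:40 am, 1:00 pm–3:00 pm, 5:10 pm–7:10 pm

A, merged: 7:10 am–8:20 am, 8:50 am–10:30 am, 1:00 pm–5:10 pm.
B, merged: 4:00 am–9:20 am, 10:00 am–11:40 am, 3:00 pm–7:10 pm.
Only in the first: 9:20 am–10:00 am, 1:00 pm–3:00 pm.
Only in the second: 4:00 am–7:10 am, 8:20 am–8:50 am, 10:30 am–11:40 am, 5:10 pm–7:10 pm.
Together these are the periods covered by exactly one.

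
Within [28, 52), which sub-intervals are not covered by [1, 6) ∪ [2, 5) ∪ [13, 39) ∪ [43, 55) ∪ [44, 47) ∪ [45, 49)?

After merging, the occupied span is [1, 6), [13, 39), [43, 55).
Complement within [28, 52): [39, 43).

[39, 43)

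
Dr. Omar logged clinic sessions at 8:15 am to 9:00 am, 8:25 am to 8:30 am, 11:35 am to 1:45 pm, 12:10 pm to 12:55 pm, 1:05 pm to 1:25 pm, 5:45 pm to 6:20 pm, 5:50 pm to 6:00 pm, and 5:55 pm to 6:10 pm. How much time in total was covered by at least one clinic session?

Merged: 8:15 am–9:00 am, 11:35 am–1:45 pm, 5:45 pm–6:20 pm.
Lengths: 45 min + 2 h 10 min + 35 min = 3 h 30 min.

3 h 30 min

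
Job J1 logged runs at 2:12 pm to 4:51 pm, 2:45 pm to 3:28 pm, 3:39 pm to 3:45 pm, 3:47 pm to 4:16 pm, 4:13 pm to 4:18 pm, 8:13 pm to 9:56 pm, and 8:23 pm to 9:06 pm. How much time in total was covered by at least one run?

Merged: 2:12 pm–4:51 pm, 8:13 pm–9:56 pm.
Lengths: 2 h 39 min + 1 h 43 min = 4 h 22 min.

4 h 22 min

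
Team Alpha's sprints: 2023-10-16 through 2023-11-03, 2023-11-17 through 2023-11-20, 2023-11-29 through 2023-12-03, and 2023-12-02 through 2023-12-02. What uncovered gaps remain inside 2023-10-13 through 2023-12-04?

2023-10-13 through 2023-10-15, 2023-11-04 through 2023-11-16, 2023-11-21 through 2023-11-28, 2023-12-04 through 2023-12-04

The merged coverage is 2023-10-16 through 2023-11-03, 2023-11-17 through 2023-11-20, 2023-11-29 through 2023-12-03.
Complement within 2023-10-13 through 2023-12-04: 2023-10-13 through 2023-10-15, 2023-11-04 through 2023-11-16, 2023-11-21 through 2023-11-28, 2023-12-04 through 2023-12-04.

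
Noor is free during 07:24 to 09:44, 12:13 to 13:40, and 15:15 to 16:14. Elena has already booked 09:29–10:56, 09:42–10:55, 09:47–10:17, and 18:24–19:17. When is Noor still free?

B, merged: 09:29–10:56, 18:24–19:17.
07:24–09:44 \ B = 07:24–09:29.
12:13–13:40: nothing removed.
15:15–16:14: nothing removed.

07:24–09:29, 12:13–13:40, 15:15–16:14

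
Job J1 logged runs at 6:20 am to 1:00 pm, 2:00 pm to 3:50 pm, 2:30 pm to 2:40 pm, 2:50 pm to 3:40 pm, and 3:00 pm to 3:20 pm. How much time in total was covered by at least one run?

Merged: 6:20 am–1:00 pm, 2:00 pm–3:50 pm.
Lengths: 6 h 40 min + 1 h 50 min = 8 h 30 min.

8 h 30 min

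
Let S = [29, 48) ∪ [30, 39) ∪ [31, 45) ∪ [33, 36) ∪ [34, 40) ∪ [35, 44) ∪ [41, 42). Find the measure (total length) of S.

Merged: [29, 48).
Length: 19.

19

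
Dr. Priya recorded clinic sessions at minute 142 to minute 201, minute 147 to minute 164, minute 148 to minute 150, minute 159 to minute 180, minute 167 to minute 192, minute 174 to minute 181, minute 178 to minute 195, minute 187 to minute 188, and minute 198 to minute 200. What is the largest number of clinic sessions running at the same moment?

5

Sweep endpoints in order; track running count of active intervals.
Peak of 5 reached at minute 178.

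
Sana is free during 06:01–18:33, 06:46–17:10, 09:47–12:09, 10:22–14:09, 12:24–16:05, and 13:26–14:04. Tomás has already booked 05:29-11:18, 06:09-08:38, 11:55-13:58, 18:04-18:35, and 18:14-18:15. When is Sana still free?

Merge the first list: 06:01–18:33.
Merge the second list: 05:29–11:18, 11:55–13:58, 18:04–18:35.
06:01–18:33 with B removed leaves 11:18–11:55, 13:58–18:04.

11:18–11:55, 13:58–18:04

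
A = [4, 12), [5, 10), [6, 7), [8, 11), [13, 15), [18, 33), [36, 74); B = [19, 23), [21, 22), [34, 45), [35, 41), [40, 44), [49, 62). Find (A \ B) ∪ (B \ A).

[4, 12) ∪ [13, 15) ∪ [18, 19) ∪ [23, 33) ∪ [34, 36) ∪ [45, 49) ∪ [62, 74)

First set merges to [4, 12), [13, 15), [18, 33), [36, 74).
Second set merges to [19, 23), [34, 45), [49, 62).
A \ B = [4, 12), [13, 15), [18, 19), [23, 33), [45, 49), [62, 74).
B \ A = [34, 36).
Union of the two gives the symmetric difference.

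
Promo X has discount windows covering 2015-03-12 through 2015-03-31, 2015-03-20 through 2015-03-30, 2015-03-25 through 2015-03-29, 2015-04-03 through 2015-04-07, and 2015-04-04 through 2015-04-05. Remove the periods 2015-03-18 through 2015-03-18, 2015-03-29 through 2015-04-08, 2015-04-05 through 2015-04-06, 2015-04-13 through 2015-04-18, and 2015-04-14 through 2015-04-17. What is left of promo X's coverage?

A, merged: 2015-03-12 through 2015-03-31, 2015-04-03 through 2015-04-07.
B, merged: 2015-03-18 through 2015-03-18, 2015-03-29 through 2015-04-08, 2015-04-13 through 2015-04-18.
2015-03-12 through 2015-03-31 minus B → 2015-03-12 through 2015-03-17, 2015-03-19 through 2015-03-28.
2015-04-03 through 2015-04-07: fully covered by B → removed.

2015-03-12 through 2015-03-17, 2015-03-19 through 2015-03-28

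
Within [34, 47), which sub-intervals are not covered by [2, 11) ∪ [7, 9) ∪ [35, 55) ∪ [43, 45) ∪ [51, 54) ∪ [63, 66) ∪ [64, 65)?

Covered (merged): [2, 11), [35, 55), [63, 66).
Gaps within [34, 47): [34, 35).

[34, 35)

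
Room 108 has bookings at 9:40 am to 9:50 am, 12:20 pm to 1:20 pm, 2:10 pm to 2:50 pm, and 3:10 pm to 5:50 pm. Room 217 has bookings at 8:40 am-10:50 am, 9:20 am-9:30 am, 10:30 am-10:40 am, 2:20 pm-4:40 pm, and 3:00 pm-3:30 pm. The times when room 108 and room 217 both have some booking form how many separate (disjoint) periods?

Merge the second list: 8:40 am–10:50 am, 2:20 pm–4:40 pm.
A ∩ B = 9:40 am–9:50 am, 2:20 pm–2:50 pm, 3:10 pm–4:40 pm.
That is 3 disjoint pieces.

3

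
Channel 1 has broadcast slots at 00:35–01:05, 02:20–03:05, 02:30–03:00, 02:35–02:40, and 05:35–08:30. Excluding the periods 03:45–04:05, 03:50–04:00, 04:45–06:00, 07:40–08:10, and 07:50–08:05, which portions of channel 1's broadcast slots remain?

00:35-01:05, 02:20-03:05, 06:00-07:40, 08:10-08:30

A, merged: 00:35-01:05, 02:20-03:05, 05:35-08:30.
B, merged: 03:45-04:05, 04:45-06:00, 07:40-08:10.
00:35-01:05 is untouched.
02:20-03:05 is untouched.
05:35-08:30 with B removed leaves 06:00-07:40, 08:10-08:30.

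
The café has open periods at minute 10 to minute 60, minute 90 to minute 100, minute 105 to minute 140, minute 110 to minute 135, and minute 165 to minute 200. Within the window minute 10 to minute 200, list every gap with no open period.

minute 60 to minute 90, minute 100 to minute 105, minute 140 to minute 165

Covered (merged): minute 10 to minute 60, minute 90 to minute 100, minute 105 to minute 140, minute 165 to minute 200.
Complement within minute 10 to minute 200: minute 60 to minute 90, minute 100 to minute 105, minute 140 to minute 165.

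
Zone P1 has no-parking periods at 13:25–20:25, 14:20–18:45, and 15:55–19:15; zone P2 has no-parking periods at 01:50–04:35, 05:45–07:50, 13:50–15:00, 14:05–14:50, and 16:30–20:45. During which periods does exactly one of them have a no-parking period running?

A, merged: 13:25–20:25.
B, merged: 01:50–04:35, 05:45–07:50, 13:50–15:00, 16:30–20:45.
A but not B: 13:25–13:50, 15:00–16:30.
B but not A: 01:50–04:35, 05:45–07:50, 20:25–20:45.
Combining gives A △ B.

01:50–04:35, 05:45–07:50, 13:25–13:50, 15:00–16:30, 20:25–20:45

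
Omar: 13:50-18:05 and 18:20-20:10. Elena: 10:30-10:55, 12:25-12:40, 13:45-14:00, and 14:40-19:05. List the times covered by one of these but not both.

Only in the first: 14:00–14:40, 19:05–20:10.
Only in the second: 10:30–10:55, 12:25–12:40, 13:45–13:50, 18:05–18:20.
Together these are the periods covered by exactly one.

10:30–10:55, 12:25–12:40, 13:45–13:50, 14:00–14:40, 18:05–18:20, 19:05–20:10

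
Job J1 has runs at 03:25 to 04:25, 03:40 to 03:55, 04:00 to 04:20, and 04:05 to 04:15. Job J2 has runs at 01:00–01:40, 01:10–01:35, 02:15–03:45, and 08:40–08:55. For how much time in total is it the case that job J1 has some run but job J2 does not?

40 min

A, merged: 03:25–04:25.
B, merged: 01:00–01:40, 02:15–03:45, 08:40–08:55.
A \ B = 03:45–04:25.
Total: 40 min.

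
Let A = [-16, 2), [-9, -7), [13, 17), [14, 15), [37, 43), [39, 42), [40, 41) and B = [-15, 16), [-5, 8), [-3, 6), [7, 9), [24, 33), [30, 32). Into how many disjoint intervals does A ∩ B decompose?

Merge the first list: [-16, 2), [13, 17), [37, 43).
Merge the second list: [-15, 16), [24, 33).
A ∩ B = [-15, 2), [13, 16).
That is 2 disjoint pieces.

2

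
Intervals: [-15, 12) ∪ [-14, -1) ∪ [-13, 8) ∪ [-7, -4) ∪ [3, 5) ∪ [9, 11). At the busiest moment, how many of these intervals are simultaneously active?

Walk the sorted start/end points keeping a running depth.
The depth first hits 4 at -7.

4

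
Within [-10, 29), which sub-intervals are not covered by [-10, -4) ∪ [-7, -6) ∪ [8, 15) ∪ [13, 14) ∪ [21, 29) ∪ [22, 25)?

[-4, 8) ∪ [15, 21)

Covered (merged): [-10, -4), [8, 15), [21, 29).
Gaps within [-10, 29): [-4, 8), [15, 21).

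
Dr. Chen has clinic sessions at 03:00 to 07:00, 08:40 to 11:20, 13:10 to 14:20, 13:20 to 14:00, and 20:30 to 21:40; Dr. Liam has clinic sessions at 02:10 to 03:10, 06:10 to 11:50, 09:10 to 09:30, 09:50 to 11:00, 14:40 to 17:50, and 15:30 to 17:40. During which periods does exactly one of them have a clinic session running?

First set merges to 03:00-07:00, 08:40-11:20, 13:10-14:20, 20:30-21:40.
Second set merges to 02:10-03:10, 06:10-11:50, 14:40-17:50.
Only in the first: 03:10-06:10, 13:10-14:20, 20:30-21:40.
Only in the second: 02:10-03:00, 07:00-08:40, 11:20-11:50, 14:40-17:50.
Together these are the periods covered by exactly one.

02:10-03:00, 03:10-06:10, 07:00-08:40, 11:20-11:50, 13:10-14:20, 14:40-17:50, 20:30-21:40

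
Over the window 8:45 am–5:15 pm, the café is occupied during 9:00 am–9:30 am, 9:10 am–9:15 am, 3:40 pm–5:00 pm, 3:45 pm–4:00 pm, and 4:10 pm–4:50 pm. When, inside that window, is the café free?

8:45 am–9:00 am, 9:30 am–3:40 pm, 5:00 pm–5:15 pm

The merged coverage is 9:00 am–9:30 am, 3:40 pm–5:00 pm.
Complement within 8:45 am–5:15 pm: 8:45 am–9:00 am, 9:30 am–3:40 pm, 5:00 pm–5:15 pm.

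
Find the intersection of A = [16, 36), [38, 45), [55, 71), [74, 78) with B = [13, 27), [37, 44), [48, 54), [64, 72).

[16, 36) meets the second set on [16, 27).
[38, 45) meets the second set on [38, 44).
[55, 71) meets the second set on [64, 71).
[74, 78): no overlap with the second set.

[16, 27) ∪ [38, 44) ∪ [64, 71)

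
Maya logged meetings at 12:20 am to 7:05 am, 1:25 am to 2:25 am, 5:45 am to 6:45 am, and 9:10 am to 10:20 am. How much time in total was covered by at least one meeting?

7 h 55 min

Merged: 12:20 am–7:05 am, 9:10 am–10:20 am.
Lengths: 6 h 45 min + 1 h 10 min = 7 h 55 min.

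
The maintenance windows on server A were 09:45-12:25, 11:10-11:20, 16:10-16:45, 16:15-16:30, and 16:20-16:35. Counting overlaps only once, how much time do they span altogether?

3 h 15 min

Merged: 09:45–12:25, 16:10–16:45.
Lengths: 2 h 40 min + 35 min = 3 h 15 min.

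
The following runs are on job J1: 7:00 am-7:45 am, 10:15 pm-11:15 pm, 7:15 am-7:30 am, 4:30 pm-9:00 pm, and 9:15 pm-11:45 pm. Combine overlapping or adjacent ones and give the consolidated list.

Sort by start: 7:00 am–7:45 am, 7:15 am–7:30 am, 4:30 pm–9:00 pm, 9:15 pm–11:45 pm, 10:15 pm–11:15 pm.
7:15 am–7:30 am overlaps/touches 7:00 am–7:45 am → extend to 7:00 am–7:45 am.
4:30 pm–9:00 pm is disjoint → start new block.
9:15 pm–11:45 pm is disjoint → start new block.
10:15 pm–11:15 pm overlaps/touches 9:15 pm–11:45 pm → extend to 9:15 pm–11:45 pm.

7:00 am–7:45 am, 4:30 pm–9:00 pm, 9:15 pm–11:45 pm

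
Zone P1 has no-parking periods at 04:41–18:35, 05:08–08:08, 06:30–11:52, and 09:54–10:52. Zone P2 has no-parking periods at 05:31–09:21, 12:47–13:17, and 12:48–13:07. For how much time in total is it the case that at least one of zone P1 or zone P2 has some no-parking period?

First set merges to 04:41–18:35.
Second set merges to 05:31–09:21, 12:47–13:17.
A ∪ B = 04:41–18:35.
Total: 13 h 54 min.

13 h 54 min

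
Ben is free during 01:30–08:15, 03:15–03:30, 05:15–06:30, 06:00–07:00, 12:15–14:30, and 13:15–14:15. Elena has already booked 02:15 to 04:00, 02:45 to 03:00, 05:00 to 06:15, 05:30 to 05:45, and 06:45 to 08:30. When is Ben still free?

01:30-02:15, 04:00-05:00, 06:15-06:45, 12:15-14:30

A, merged: 01:30-08:15, 12:15-14:30.
B, merged: 02:15-04:00, 05:00-06:15, 06:45-08:30.
01:30-08:15 minus B → 01:30-02:15, 04:00-05:00, 06:15-06:45.
12:15-14:30: no B overlap → unchanged.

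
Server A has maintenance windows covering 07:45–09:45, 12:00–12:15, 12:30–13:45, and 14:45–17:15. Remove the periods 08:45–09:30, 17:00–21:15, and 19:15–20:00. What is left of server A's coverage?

07:45–08:45, 09:30–09:45, 12:00–12:15, 12:30–13:45, 14:45–17:00

Merge the second list: 08:45–09:30, 17:00–21:15.
07:45–09:45 minus B → 07:45–08:45, 09:30–09:45.
12:00–12:15: no B overlap → unchanged.
12:30–13:45: no B overlap → unchanged.
14:45–17:15 minus B → 14:45–17:00.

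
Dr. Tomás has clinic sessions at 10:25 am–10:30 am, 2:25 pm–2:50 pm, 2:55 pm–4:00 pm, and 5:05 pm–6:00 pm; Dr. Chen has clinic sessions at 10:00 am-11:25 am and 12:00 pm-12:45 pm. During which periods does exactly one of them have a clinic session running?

10:00 am-10:25 am, 10:30 am-11:25 am, 12:00 pm-12:45 pm, 2:25 pm-2:50 pm, 2:55 pm-4:00 pm, 5:05 pm-6:00 pm

Only in the first: 2:25 pm-2:50 pm, 2:55 pm-4:00 pm, 5:05 pm-6:00 pm.
Only in the second: 10:00 am-10:25 am, 10:30 am-11:25 am, 12:00 pm-12:45 pm.
Together these are the periods covered by exactly one.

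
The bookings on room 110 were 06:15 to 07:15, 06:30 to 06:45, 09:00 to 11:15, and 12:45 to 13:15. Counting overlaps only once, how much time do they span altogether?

Merged: 06:15–07:15, 09:00–11:15, 12:45–13:15.
Lengths: 1 h + 2 h 15 min + 30 min = 3 h 45 min.

3 h 45 min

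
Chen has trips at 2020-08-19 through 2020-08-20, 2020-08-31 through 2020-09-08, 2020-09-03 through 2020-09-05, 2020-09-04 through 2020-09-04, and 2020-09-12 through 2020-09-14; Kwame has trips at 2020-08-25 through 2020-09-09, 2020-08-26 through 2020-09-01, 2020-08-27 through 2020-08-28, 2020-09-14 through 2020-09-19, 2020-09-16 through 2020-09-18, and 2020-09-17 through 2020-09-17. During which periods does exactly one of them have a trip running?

2020-08-19 through 2020-08-20, 2020-08-25 through 2020-08-30, 2020-09-09 through 2020-09-09, 2020-09-12 through 2020-09-13, 2020-09-15 through 2020-09-19

A, merged: 2020-08-19 through 2020-08-20, 2020-08-31 through 2020-09-08, 2020-09-12 through 2020-09-14.
B, merged: 2020-08-25 through 2020-09-09, 2020-09-14 through 2020-09-19.
Only in the first: 2020-08-19 through 2020-08-20, 2020-09-12 through 2020-09-13.
Only in the second: 2020-08-25 through 2020-08-30, 2020-09-09 through 2020-09-09, 2020-09-15 through 2020-09-19.
Together these are the periods covered by exactly one.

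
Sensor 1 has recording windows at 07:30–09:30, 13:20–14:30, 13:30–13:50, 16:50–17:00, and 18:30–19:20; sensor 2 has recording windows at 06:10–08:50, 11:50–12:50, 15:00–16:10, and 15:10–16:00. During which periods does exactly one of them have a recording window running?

06:10-07:30, 08:50-09:30, 11:50-12:50, 13:20-14:30, 15:00-16:10, 16:50-17:00, 18:30-19:20

Merge the first list: 07:30-09:30, 13:20-14:30, 16:50-17:00, 18:30-19:20.
Merge the second list: 06:10-08:50, 11:50-12:50, 15:00-16:10.
Only in the first: 08:50-09:30, 13:20-14:30, 16:50-17:00, 18:30-19:20.
Only in the second: 06:10-07:30, 11:50-12:50, 15:00-16:10.
Together these are the periods covered by exactly one.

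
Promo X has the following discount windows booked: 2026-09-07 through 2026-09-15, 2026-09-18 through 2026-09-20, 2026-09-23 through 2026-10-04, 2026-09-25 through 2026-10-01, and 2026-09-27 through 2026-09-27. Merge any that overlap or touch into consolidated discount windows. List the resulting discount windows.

2026-09-07 through 2026-09-15, 2026-09-18 through 2026-09-20, 2026-09-23 through 2026-10-04

2026-09-18 through 2026-09-20 is disjoint → start new block.
2026-09-23 through 2026-10-04 is disjoint → start new block.
2026-09-25 through 2026-10-01 overlaps/touches 2026-09-23 through 2026-10-04 → extend to 2026-09-23 through 2026-10-04.
2026-09-27 through 2026-09-27 overlaps/touches 2026-09-23 through 2026-10-04 → extend to 2026-09-23 through 2026-10-04.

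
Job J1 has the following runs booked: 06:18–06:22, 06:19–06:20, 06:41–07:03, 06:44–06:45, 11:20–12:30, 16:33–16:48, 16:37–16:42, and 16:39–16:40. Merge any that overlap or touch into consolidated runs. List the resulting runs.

06:19-06:20 overlaps/touches 06:18-06:22 → extend to 06:18-06:22.
06:41-07:03 is disjoint → start new block.
06:44-06:45 overlaps/touches 06:41-07:03 → extend to 06:41-07:03.
11:20-12:30 is disjoint → start new block.
16:33-16:48 is disjoint → start new block.
16:37-16:42 overlaps/touches 16:33-16:48 → extend to 16:33-16:48.
16:39-16:40 overlaps/touches 16:33-16:48 → extend to 16:33-16:48.

06:18-06:22, 06:41-07:03, 11:20-12:30, 16:33-16:48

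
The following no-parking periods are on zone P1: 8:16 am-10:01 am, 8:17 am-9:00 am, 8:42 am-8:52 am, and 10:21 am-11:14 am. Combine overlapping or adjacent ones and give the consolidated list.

8:17 am-9:00 am overlaps/touches 8:16 am-10:01 am → extend to 8:16 am-10:01 am.
8:42 am-8:52 am overlaps/touches 8:16 am-10:01 am → extend to 8:16 am-10:01 am.
10:21 am-11:14 am is disjoint → start new block.

8:16 am-10:01 am, 10:21 am-11:14 am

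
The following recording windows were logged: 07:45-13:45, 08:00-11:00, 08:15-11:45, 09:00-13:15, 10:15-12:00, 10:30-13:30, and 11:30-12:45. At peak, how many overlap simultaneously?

Sweep endpoints in order; track running count of active intervals.
Peak of 6 reached at 10:30.

6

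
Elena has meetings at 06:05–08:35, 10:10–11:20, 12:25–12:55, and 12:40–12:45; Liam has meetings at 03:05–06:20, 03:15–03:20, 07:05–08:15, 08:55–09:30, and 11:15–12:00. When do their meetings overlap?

06:05–06:20, 07:05–08:15, 11:15–11:20

Merge the first list: 06:05–08:35, 10:10–11:20, 12:25–12:55.
Merge the second list: 03:05–06:20, 07:05–08:15, 08:55–09:30, 11:15–12:00.
06:05–08:35 overlaps B on 06:05–06:20, 07:05–08:15.
10:10–11:20 overlaps B on 11:15–11:20.
12:25–12:55 falls entirely outside B.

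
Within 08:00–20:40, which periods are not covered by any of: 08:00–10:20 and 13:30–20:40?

10:20-13:30

After merging, the occupied span is 08:00-10:20, 13:30-20:40.
Gaps within 08:00-20:40: 10:20-13:30.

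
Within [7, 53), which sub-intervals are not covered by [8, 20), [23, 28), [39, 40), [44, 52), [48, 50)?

[7, 8) ∪ [20, 23) ∪ [28, 39) ∪ [40, 44) ∪ [52, 53)

After merging, the occupied span is [8, 20), [23, 28), [39, 40), [44, 52).
Gaps within [7, 53): [7, 8), [20, 23), [28, 39), [40, 44), [52, 53).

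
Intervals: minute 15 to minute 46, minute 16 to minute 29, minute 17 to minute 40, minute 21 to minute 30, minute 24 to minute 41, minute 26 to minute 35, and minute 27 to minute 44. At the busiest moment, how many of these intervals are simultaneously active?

Walk the sorted start/end points keeping a running depth.
The depth first hits 7 at minute 27.

7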